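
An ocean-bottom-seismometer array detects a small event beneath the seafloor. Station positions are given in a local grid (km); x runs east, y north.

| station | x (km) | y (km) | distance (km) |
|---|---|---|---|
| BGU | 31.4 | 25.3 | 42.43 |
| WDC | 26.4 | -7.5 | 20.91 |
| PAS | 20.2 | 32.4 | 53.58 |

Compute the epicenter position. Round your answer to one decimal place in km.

Circle about each station: (x − 31.4)² + (y − 25.3)² = 42.43²; (x − 26.4)² + (y + 7.5)² = 20.91²; (x − 20.2)² + (y − 32.4)² = 53.58².
Subtracting pairs of circle equations eliminates x²+y² and gives linear equations (the radical axes):
-10.0 x − 65.6 y = 490.24
-22.4 x + 14.2 y = -1238.76
Solving the 2×2 system: x ≈ 46.1, y ≈ -14.5 km.

x ≈ 46.1 km, y ≈ -14.5 km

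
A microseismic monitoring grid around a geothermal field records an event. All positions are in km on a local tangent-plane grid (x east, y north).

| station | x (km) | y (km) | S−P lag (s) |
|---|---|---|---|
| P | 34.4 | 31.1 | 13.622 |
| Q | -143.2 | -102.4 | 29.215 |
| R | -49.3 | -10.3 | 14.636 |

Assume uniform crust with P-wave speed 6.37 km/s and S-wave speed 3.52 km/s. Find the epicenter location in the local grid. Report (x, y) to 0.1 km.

Distance from S−P lag: d = Δt · v_P v_S / (v_P − v_S) = Δt · (6.37·3.52)/(6.37−3.52) ≈ 7.8675·Δt.
So d_P = 107.17, d_Q = 229.85, d_R = 115.15 km.
Circle about each station: (x − 34.4)² + (y − 31.1)² = 107.17²; (x + 143.2)² + (y + 102.4)² = 229.85²; (x + 49.3)² + (y + 10.3)² = 115.15².
Subtracting pairs of circle equations eliminates x²+y² and gives linear equations (the radical axes):
-355.2 x − 267.0 y = -12504.18
-167.4 x − 82.8 y = -1388.10
Solving the 2×2 system: x ≈ -43.5, y ≈ 104.7 km.

-43.5 km east, 104.7 km north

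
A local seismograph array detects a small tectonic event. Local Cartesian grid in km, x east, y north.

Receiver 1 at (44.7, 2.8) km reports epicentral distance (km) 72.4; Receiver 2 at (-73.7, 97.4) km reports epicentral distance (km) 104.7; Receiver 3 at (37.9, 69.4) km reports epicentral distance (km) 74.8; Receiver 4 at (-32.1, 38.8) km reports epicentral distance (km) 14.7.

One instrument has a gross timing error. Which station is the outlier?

Receiver 2

Solve using three stations at a time. Using Receiver 1, Receiver 3, Receiver 4 (subtract circle equations pairwise → linear system) gives (x, y) ≈ (-23.6, 26.8).
Distances from that point to each station vs reported:
  Receiver 1: calculated 72.4 vs reported 72.4 → residual 0.0 km
  Receiver 2: calculated 86.6 vs reported 104.7 → residual 18.1 km
  Receiver 3: calculated 74.8 vs reported 74.8 → residual 0.0 km
  Receiver 4: calculated 14.7 vs reported 14.7 → residual 0.0 km
Receiver 1, Receiver 3, Receiver 4 are mutually consistent (residuals ≈ 0); Receiver 2 is off by 18.1 km.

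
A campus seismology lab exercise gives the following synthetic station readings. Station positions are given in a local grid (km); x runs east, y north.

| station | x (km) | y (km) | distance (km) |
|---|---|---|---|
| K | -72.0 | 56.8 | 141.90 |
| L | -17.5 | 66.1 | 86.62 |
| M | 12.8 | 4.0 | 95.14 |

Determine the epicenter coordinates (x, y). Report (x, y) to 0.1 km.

Circle about each station: (x + 72.0)² + (y − 56.8)² = 141.90²; (x + 17.5)² + (y − 66.1)² = 86.62²; (x − 12.8)² + (y − 4.0)² = 95.14².
Subtracting pairs of circle equations eliminates x²+y² and gives linear equations (the radical axes):
109.0 x + 18.6 y = 8897.81
169.6 x − 105.6 y = 2853.59
Solving the 2×2 system: x ≈ 67.7, y ≈ 81.7 km.
Check against K (with the unrounded x, y): √((x + 72.0)²+(y − 56.8)²) = 141.89 ≈ 141.90 km. ✓

67.7 km east, 81.7 km north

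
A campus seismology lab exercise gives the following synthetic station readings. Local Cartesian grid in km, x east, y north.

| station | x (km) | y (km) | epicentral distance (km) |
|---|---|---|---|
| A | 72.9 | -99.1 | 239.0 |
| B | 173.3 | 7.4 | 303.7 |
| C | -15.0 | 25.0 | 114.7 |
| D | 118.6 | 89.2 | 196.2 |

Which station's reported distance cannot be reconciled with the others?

Solve using three stations at a time. Using A, B, C (subtract circle equations pairwise → linear system) gives (x, y) ≈ (-129.8, 27.7).
Distances from that point to each station vs reported:
  A: calculated 239.0 vs reported 239.0 → residual 0.0 km
  B: calculated 303.7 vs reported 303.7 → residual 0.0 km
  C: calculated 114.8 vs reported 114.7 → residual 0.1 km
  D: calculated 255.9 vs reported 196.2 → residual 59.7 km
A, B, C are mutually consistent (residuals ≈ 0); D is off by 59.7 km.

D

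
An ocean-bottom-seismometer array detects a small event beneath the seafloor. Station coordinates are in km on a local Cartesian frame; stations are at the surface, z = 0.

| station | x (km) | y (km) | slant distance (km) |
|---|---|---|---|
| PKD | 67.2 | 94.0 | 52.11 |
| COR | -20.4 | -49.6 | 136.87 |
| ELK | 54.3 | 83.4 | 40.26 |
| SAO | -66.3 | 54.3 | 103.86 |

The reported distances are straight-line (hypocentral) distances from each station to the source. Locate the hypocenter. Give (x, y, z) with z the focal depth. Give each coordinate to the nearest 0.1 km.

x ≈ 30.9 km, y ≈ 73.4 km, depth ≈ 31.2 km

Each station gives a sphere (x−x_i)² + (y−y_i)² + z² = d_i² (stations at z=0).
Subtracting the PKD sphere from COR and ELK: z² cancels, leaving linear equations in x and y:
-175.2 x − 287.2 y = -26493.46
-25.8 x − 21.2 y = -2353.21
Solving: x ≈ 30.897, y ≈ 73.400 km (keep extra digits for the depth step; rounded: 30.9, 73.4).
Then from the PKD sphere: z² = 52.11² − (x − 67.2)² − (y − 94.0)² with x = 30.897, y = 73.400, so z ≈ 31.196 ≈ 31.2 km.
Check against SAO (with the unrounded solution): distance 103.85 ≈ 103.86 km. ✓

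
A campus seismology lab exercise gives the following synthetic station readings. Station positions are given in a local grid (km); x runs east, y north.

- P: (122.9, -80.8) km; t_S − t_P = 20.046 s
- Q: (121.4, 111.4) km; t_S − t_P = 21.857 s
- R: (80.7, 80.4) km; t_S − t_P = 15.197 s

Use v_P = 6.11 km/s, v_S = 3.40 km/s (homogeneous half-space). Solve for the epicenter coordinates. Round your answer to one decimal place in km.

(-6.1, 2.7)

Distance from S−P lag: d = Δt · v_P v_S / (v_P − v_S) = Δt · (6.11·3.40)/(6.11−3.40) ≈ 7.6657·Δt.
So d_P = 153.67, d_Q = 167.55, d_R = 116.50 km.
Circle about each station: (x − 122.9)² + (y + 80.8)² = 153.67²; (x − 121.4)² + (y − 111.4)² = 167.55²; (x − 80.7)² + (y − 80.4)² = 116.50².
Subtracting the P equation from the Q and R equations removes the quadratic terms:
-3.0 x + 384.4 y = 1056.34
-84.4 x + 322.4 y = 1385.82
Solving the 2×2 system: x ≈ -6.1, y ≈ 2.7 km.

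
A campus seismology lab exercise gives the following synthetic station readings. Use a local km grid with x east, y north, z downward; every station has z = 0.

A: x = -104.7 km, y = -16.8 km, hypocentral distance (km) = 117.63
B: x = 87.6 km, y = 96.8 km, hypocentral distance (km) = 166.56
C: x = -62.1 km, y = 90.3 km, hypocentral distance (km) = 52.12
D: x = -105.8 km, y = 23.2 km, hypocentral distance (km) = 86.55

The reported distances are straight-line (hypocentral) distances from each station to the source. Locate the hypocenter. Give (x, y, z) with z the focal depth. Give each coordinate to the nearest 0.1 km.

(-70.4, 83.5, 51.0)

Each station gives a sphere (x−x_i)² + (y−y_i)² + z² = d_i² (stations at z=0).
Subtracting the A sphere from B and C: z² cancels, leaving linear equations in x and y:
384.6 x + 227.2 y = -8105.75
85.2 x + 214.2 y = 11886.49
Solving: x ≈ -70.400, y ≈ 83.495 km (keep extra digits for the depth step; rounded: -70.4, 83.5).
Then from the A sphere: z² = 117.63² − (x + 104.7)² − (y + 16.8)² with x = -70.400, y = 83.495, so z ≈ 51.002 ≈ 51.0 km.
Check against D (with the unrounded solution): distance 86.54 ≈ 86.55 km. ✓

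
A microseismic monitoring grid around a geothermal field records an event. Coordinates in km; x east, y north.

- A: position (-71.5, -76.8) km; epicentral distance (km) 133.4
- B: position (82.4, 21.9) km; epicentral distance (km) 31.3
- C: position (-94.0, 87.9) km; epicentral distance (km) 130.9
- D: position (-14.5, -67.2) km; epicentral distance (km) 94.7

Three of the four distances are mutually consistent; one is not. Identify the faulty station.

B

Solve using three stations at a time. Using A, C, D (subtract circle equations pairwise → linear system) gives (x, y) ≈ (18.7, 21.4).
Distances from that point to each station vs reported:
  A: calculated 133.4 vs reported 133.4 → residual 0.0 km
  B: calculated 63.7 vs reported 31.3 → residual 32.4 km
  C: calculated 130.8 vs reported 130.9 → residual 0.1 km
  D: calculated 94.6 vs reported 94.7 → residual 0.1 km
A, C, D are mutually consistent (residuals ≈ 0); B is off by 32.4 km.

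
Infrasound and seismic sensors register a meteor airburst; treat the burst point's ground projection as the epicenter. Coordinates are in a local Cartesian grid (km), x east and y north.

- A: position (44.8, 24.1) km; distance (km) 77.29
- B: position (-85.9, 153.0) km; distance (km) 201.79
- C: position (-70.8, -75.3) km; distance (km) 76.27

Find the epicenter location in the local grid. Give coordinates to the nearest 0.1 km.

(-7.4, -32.9)

Circle about each station: (x − 44.8)² + (y − 24.1)² = 77.29²; (x + 85.9)² + (y − 153.0)² = 201.79²; (x + 70.8)² + (y + 75.3)² = 76.27².
Subtracting the A equation from the B and C equations removes the quadratic terms:
-261.4 x + 257.8 y = -6545.50
-231.2 x − 198.8 y = 8251.51
Solving the 2×2 system: x ≈ -7.4, y ≈ -32.9 km.
Check against A (with the unrounded x, y): √((x − 44.8)²+(y − 24.1)²) = 77.29 ≈ 77.29 km. ✓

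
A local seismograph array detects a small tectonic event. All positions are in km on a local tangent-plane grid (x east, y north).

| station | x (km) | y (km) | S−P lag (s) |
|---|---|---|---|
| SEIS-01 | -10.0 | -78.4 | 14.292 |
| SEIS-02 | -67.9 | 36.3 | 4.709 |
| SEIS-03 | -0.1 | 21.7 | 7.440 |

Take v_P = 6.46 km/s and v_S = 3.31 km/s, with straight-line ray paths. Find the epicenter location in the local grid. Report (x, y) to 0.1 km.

Distance from S−P lag: d = Δt · v_P v_S / (v_P − v_S) = Δt · (6.46·3.31)/(6.46−3.31) ≈ 6.7881·Δt.
So d_SEIS-01 = 97.02, d_SEIS-02 = 31.97, d_SEIS-03 = 50.50 km.
Circle about each station: (x + 10.0)² + (y + 78.4)² = 97.02²; (x + 67.9)² + (y − 36.3)² = 31.97²; (x + 0.1)² + (y − 21.7)² = 50.50².
Subtracting pairs of circle equations eliminates x²+y² and gives linear equations (the radical axes):
-115.8 x + 229.4 y = 8072.34
19.8 x + 200.2 y = 1086.97
Solving the 2×2 system: x ≈ -49.3, y ≈ 10.3 km.

(-49.3, 10.3)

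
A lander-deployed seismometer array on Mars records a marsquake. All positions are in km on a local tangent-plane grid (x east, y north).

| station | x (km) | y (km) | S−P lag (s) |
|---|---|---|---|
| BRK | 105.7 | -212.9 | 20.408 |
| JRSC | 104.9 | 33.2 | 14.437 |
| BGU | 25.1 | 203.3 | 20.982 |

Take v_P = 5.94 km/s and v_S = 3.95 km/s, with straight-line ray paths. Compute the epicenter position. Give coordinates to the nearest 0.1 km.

-52.5 km east, -31.6 km north

Distance from S−P lag: d = Δt · v_P v_S / (v_P − v_S) = Δt · (5.94·3.95)/(5.94−3.95) ≈ 11.7905·Δt.
So d_BRK = 240.62, d_JRSC = 170.22, d_BGU = 247.39 km.
Circle about each station: (x − 105.7)² + (y + 212.9)² = 240.62²; (x − 104.9)² + (y − 33.2)² = 170.22²; (x − 25.1)² + (y − 203.3)² = 247.39².
Subtracting pairs of circle equations eliminates x²+y² and gives linear equations (the radical axes):
-1.6 x + 492.2 y = -15469.51
-161.2 x + 832.4 y = -17841.83
Solving the 2×2 system: x ≈ -52.5, y ≈ -31.6 km.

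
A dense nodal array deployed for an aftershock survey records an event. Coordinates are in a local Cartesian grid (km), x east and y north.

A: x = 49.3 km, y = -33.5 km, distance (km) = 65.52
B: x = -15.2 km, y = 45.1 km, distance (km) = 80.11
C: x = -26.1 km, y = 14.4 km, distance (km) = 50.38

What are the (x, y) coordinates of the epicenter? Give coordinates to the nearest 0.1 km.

Circle about each station: (x − 49.3)² + (y + 33.5)² = 65.52²; (x + 15.2)² + (y − 45.1)² = 80.11²; (x + 26.1)² + (y − 14.4)² = 50.38².
Subtracting the A equation from the B and C equations removes the quadratic terms:
-129.0 x + 157.2 y = -3412.43
-150.8 x + 95.8 y = -909.44
Solving the 2×2 system: x ≈ -16.2, y ≈ -35.0 km.

-16.2 km east, -35.0 km north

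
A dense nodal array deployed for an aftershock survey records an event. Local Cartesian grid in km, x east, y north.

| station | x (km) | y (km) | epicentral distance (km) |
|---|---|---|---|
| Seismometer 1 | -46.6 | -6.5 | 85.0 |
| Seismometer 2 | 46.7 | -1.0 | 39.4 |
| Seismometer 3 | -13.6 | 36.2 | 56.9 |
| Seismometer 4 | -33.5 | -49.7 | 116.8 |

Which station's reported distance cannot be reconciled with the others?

Seismometer 1

Solve using three stations at a time. Using Seismometer 2, Seismometer 3, Seismometer 4 (subtract circle equations pairwise → linear system) gives (x, y) ≈ (43.3, 38.3).
Distances from that point to each station vs reported:
  Seismometer 1: calculated 100.5 vs reported 85.0 → residual 15.5 km
  Seismometer 2: calculated 39.5 vs reported 39.4 → residual 0.1 km
  Seismometer 3: calculated 56.9 vs reported 56.9 → residual 0.0 km
  Seismometer 4: calculated 116.8 vs reported 116.8 → residual 0.0 km
Seismometer 2, Seismometer 3, Seismometer 4 are mutually consistent (residuals ≈ 0); Seismometer 1 is off by 15.5 km.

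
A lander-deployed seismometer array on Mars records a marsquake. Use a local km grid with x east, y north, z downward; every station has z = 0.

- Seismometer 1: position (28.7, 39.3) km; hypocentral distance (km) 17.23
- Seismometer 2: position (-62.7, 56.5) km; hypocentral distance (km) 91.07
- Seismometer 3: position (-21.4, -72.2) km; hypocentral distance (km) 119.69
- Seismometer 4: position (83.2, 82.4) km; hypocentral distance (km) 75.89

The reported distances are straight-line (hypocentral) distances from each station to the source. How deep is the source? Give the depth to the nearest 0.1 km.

depth ≈ 16.6 km

Each station gives a sphere (x−x_i)² + (y−y_i)² + z² = d_i² (stations at z=0).
Subtracting the Seismometer 1 sphere from Seismometer 2 and Seismometer 3: z² cancels, leaving linear equations in x and y:
-182.8 x + 34.4 y = -3241.51
-100.2 x − 223.0 y = -10726.20
Solving: x ≈ 24.696, y ≈ 37.003 km (keep extra digits for the depth step; rounded: 24.7, 37.0).
Then from the Seismometer 1 sphere: z² = 17.23² − (x − 28.7)² − (y − 39.3)² with x = 24.696, y = 37.003, so z ≈ 16.600 ≈ 16.6 km.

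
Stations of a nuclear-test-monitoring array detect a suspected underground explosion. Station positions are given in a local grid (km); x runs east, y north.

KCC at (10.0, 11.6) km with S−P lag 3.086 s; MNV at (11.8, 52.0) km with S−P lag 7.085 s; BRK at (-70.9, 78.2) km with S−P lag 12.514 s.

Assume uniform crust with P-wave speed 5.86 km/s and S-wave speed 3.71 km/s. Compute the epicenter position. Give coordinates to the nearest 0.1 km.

(9.4, -19.6)

Distance from S−P lag: d = Δt · v_P v_S / (v_P − v_S) = Δt · (5.86·3.71)/(5.86−3.71) ≈ 10.1119·Δt.
So d_KCC = 31.21, d_MNV = 71.64, d_BRK = 126.54 km.
Circle about each station: (x − 10.0)² + (y − 11.6)² = 31.21²; (x − 11.8)² + (y − 52.0)² = 71.64²; (x + 70.9)² + (y − 78.2)² = 126.54².
Subtracting the KCC equation from the MNV and BRK equations removes the quadratic terms:
3.6 x + 80.8 y = -1549.55
-161.8 x + 133.2 y = -4130.82
Solving the 2×2 system: x ≈ 9.4, y ≈ -19.6 km.
Check against KCC (with the unrounded x, y): √((x − 10.0)²+(y − 11.6)²) = 31.20 ≈ 31.21 km. ✓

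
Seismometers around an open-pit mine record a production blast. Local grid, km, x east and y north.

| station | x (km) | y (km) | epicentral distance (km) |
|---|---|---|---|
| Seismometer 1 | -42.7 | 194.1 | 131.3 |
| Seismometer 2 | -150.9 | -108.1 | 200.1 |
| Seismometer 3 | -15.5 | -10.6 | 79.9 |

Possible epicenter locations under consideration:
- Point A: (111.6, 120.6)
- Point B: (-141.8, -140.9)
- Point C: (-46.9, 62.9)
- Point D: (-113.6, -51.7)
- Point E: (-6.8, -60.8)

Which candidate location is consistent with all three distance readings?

Point C

For each candidate, compare |candidate − station| to the reported distance:
Point A: residuals Seismometer 1 39.6, Seismometer 2 148.1, Seismometer 3 102.8 → max 148.1 km
Point B: residuals Seismometer 1 218.1, Seismometer 2 166.1, Seismometer 3 101.6 → max 218.1 km
Point C: residuals Seismometer 1 0.0, Seismometer 2 0.0, Seismometer 3 0.0 → max 0.0 km
Point D: residuals Seismometer 1 124.5, Seismometer 2 132.5, Seismometer 3 26.5 → max 132.5 km
Point E: residuals Seismometer 1 126.1, Seismometer 2 48.4, Seismometer 3 29.0 → max 126.1 km
Only Point C has all residuals ≈ 0.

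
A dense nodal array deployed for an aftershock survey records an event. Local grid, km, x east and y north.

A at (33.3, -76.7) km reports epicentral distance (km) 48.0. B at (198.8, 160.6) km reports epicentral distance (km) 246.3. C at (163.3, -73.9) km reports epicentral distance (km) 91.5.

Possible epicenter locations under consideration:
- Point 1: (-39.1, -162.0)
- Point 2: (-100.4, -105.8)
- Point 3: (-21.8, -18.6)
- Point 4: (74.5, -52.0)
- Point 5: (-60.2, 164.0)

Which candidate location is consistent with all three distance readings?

For each candidate, compare |candidate − station| to the reported distance:
Point 1: residuals A 63.9, B 154.5, C 129.2 → max 154.5 km
Point 2: residuals A 88.8, B 154.3, C 174.1 → max 174.1 km
Point 3: residuals A 32.1, B 37.9, C 101.7 → max 101.7 km
Point 4: residuals A 0.0, B 0.0, C 0.0 → max 0.0 km
Point 5: residuals A 210.2, B 12.7, C 234.9 → max 234.9 km
Only Point 4 has all residuals ≈ 0.

Point 4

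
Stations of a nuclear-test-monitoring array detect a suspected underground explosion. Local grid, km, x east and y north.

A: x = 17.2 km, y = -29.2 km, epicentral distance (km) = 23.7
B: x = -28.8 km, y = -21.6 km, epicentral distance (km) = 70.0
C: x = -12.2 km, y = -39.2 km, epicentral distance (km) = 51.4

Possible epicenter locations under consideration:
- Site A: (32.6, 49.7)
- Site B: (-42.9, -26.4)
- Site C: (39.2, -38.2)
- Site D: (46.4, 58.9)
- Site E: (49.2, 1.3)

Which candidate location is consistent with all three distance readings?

For each candidate, compare |candidate − station| to the reported distance:
Site A: residuals A 56.7, B 24.1, C 48.2 → max 56.7 km
Site B: residuals A 36.5, B 55.1, C 18.1 → max 55.1 km
Site C: residuals A 0.1, B 0.0, C 0.0 → max 0.1 km
Site D: residuals A 69.1, B 40.2, C 62.9 → max 69.1 km
Site E: residuals A 20.5, B 11.3, C 22.2 → max 22.2 km
Only Site C has all residuals ≈ 0.

Site C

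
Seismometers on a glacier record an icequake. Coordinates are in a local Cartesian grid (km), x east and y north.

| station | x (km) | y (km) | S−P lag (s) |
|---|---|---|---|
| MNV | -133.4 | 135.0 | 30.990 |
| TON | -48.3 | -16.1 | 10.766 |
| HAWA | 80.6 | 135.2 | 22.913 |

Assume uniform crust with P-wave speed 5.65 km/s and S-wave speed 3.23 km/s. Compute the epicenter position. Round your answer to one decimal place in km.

(31.6, -30.5)

Distance from S−P lag: d = Δt · v_P v_S / (v_P − v_S) = Δt · (5.65·3.23)/(5.65−3.23) ≈ 7.5411·Δt.
So d_MNV = 233.70, d_TON = 81.19, d_HAWA = 172.79 km.
Circle about each station: (x + 133.4)² + (y − 135.0)² = 233.70²; (x + 48.3)² + (y + 16.1)² = 81.19²; (x − 80.6)² + (y − 135.2)² = 172.79².
Subtracting pairs of circle equations eliminates x²+y² and gives linear equations (the radical axes):
170.2 x − 302.2 y = 14595.41
428.0 x + 0.4 y = 13514.15
Solving the 2×2 system: x ≈ 31.6, y ≈ -30.5 km.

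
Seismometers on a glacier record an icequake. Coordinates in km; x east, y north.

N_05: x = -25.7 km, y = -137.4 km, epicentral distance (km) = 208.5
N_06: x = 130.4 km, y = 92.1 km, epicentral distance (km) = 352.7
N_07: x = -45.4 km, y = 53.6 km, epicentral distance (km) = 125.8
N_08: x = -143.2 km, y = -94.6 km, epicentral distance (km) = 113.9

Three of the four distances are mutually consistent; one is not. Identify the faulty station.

N_06

Solve using three stations at a time. Using N_05, N_07, N_08 (subtract circle equations pairwise → linear system) gives (x, y) ≈ (-165.8, 17.0).
Distances from that point to each station vs reported:
  N_05: calculated 208.5 vs reported 208.5 → residual 0.0 km
  N_06: calculated 305.5 vs reported 352.7 → residual 47.2 km
  N_07: calculated 125.8 vs reported 125.8 → residual 0.0 km
  N_08: calculated 113.9 vs reported 113.9 → residual 0.0 km
N_05, N_07, N_08 are mutually consistent (residuals ≈ 0); N_06 is off by 47.2 km.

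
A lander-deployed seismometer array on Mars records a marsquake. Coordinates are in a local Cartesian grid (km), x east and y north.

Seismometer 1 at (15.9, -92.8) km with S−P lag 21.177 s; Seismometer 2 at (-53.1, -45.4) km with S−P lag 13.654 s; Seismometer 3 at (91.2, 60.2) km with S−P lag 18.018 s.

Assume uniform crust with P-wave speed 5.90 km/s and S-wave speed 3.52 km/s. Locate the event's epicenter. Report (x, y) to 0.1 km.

-65.5 km east, 73.1 km north

Distance from S−P lag: d = Δt · v_P v_S / (v_P − v_S) = Δt · (5.90·3.52)/(5.90−3.52) ≈ 8.7261·Δt.
So d_Seismometer 1 = 184.79, d_Seismometer 2 = 119.15, d_Seismometer 3 = 157.23 km.
Circle about each station: (x − 15.9)² + (y + 92.8)² = 184.79²; (x + 53.1)² + (y + 45.4)² = 119.15²; (x − 91.2)² + (y − 60.2)² = 157.23².
Subtracting the Seismometer 1 equation from the Seismometer 2 and Seismometer 3 equations removes the quadratic terms:
-138.0 x + 94.8 y = 15966.74
150.6 x + 306.0 y = 12502.90
Solving the 2×2 system: x ≈ -65.5, y ≈ 73.1 km.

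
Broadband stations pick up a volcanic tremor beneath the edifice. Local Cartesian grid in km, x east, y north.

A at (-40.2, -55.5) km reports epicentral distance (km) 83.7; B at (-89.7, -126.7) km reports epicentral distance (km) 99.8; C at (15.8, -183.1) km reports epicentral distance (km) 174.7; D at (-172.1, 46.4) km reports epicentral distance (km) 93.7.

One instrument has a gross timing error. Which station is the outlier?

Solve using three stations at a time. Using A, B, D (subtract circle equations pairwise → linear system) gives (x, y) ≈ (-120.5, -31.8).
Distances from that point to each station vs reported:
  A: calculated 83.7 vs reported 83.7 → residual 0.0 km
  B: calculated 99.8 vs reported 99.8 → residual 0.0 km
  C: calculated 203.6 vs reported 174.7 → residual 28.9 km
  D: calculated 93.7 vs reported 93.7 → residual 0.0 km
A, B, D are mutually consistent (residuals ≈ 0); C is off by 28.9 km.

C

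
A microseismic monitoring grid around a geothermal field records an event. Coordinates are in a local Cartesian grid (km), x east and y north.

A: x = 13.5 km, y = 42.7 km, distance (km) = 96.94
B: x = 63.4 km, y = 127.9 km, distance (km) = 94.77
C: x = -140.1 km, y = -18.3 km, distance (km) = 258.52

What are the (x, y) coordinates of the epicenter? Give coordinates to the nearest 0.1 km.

Circle about each station: (x − 13.5)² + (y − 42.7)² = 96.94²; (x − 63.4)² + (y − 127.9)² = 94.77²; (x + 140.1)² + (y + 18.3)² = 258.52².
Subtracting pairs of circle equations eliminates x²+y² and gives linear equations (the radical axes):
99.8 x + 170.4 y = 18788.44
-307.2 x − 122.0 y = -39477.87
Solving the 2×2 system: x ≈ 110.4, y ≈ 45.6 km.
Check against A (with the unrounded x, y): √((x − 13.5)²+(y − 42.7)²) = 96.94 ≈ 96.94 km. ✓

110.4 km east, 45.6 km north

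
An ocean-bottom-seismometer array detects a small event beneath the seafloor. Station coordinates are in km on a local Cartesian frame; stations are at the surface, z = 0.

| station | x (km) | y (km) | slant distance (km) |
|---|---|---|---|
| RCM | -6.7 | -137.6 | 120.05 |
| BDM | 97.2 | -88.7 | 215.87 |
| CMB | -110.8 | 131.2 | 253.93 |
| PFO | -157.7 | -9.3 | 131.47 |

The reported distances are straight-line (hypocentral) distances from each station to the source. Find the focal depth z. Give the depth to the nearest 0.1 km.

Each station gives a sphere (x−x_i)² + (y−y_i)² + z² = d_i² (stations at z=0).
Subtracting the RCM sphere from BDM and CMB: z² cancels, leaving linear equations in x and y:
207.8 x + 97.8 y = -33850.97
-208.2 x + 537.6 y = -39557.01
Solving: x ≈ -108.496, y ≈ -115.599 km (keep extra digits for the depth step; rounded: -108.5, -115.6).
Then from the RCM sphere: z² = 120.05² − (x + 6.7)² − (y + 137.6)² with x = -108.496, y = -115.599, so z ≈ 59.712 ≈ 59.7 km.
Check against PFO (with the unrounded solution): distance 131.48 ≈ 131.47 km. ✓

z ≈ 59.7 km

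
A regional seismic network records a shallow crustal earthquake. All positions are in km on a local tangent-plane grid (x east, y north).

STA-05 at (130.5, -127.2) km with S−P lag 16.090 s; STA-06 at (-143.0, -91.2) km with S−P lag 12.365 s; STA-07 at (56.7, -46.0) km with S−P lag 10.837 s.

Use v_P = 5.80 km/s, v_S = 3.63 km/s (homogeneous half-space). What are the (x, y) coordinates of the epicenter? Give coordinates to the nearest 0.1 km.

Distance from S−P lag: d = Δt · v_P v_S / (v_P − v_S) = Δt · (5.80·3.63)/(5.80−3.63) ≈ 9.7023·Δt.
So d_STA-05 = 156.11, d_STA-06 = 119.97, d_STA-07 = 105.14 km.
Circle about each station: (x − 130.5)² + (y + 127.2)² = 156.11²; (x + 143.0)² + (y + 91.2)² = 119.97²; (x − 56.7)² + (y + 46.0)² = 105.14².
Subtracting the STA-05 equation from the STA-06 and STA-07 equations removes the quadratic terms:
-547.0 x + 72.0 y = 5533.88
-147.6 x + 162.4 y = -14563.29
Solving the 2×2 system: x ≈ -24.9, y ≈ -112.3 km.

-24.9 km east, -112.3 km north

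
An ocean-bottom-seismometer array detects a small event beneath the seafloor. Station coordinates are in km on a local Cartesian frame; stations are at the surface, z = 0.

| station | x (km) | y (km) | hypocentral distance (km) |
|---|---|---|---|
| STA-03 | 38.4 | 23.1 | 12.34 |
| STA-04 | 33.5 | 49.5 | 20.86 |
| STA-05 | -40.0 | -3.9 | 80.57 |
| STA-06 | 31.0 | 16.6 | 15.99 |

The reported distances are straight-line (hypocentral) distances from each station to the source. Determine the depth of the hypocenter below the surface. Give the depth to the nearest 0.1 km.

z ≈ 8.1 km

Each station gives a sphere (x−x_i)² + (y−y_i)² + z² = d_i² (stations at z=0).
Subtracting the STA-03 sphere from STA-04 and STA-05: z² cancels, leaving linear equations in x and y:
-9.8 x + 52.8 y = 1281.47
-156.8 x − 54.0 y = -6732.21
Solving: x ≈ 32.499, y ≈ 30.302 km (keep extra digits for the depth step; rounded: 32.5, 30.3).
Then from the STA-03 sphere: z² = 12.34² − (x − 38.4)² − (y − 23.1)² with x = 32.499, y = 30.302, so z ≈ 8.098 ≈ 8.1 km.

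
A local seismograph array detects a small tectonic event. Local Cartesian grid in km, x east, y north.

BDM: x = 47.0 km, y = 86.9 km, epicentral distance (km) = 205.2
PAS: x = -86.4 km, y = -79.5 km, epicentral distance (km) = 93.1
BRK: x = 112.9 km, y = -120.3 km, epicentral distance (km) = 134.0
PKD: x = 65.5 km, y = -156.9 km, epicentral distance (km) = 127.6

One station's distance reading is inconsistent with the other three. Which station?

BDM

Solve using three stations at a time. Using PAS, BRK, PKD (subtract circle equations pairwise → linear system) gives (x, y) ≈ (0.8, -47.0).
Distances from that point to each station vs reported:
  BDM: calculated 141.6 vs reported 205.2 → residual 63.6 km
  PAS: calculated 93.1 vs reported 93.1 → residual 0.0 km
  BRK: calculated 134.0 vs reported 134.0 → residual 0.0 km
  PKD: calculated 127.6 vs reported 127.6 → residual 0.0 km
PAS, BRK, PKD are mutually consistent (residuals ≈ 0); BDM is off by 63.6 km.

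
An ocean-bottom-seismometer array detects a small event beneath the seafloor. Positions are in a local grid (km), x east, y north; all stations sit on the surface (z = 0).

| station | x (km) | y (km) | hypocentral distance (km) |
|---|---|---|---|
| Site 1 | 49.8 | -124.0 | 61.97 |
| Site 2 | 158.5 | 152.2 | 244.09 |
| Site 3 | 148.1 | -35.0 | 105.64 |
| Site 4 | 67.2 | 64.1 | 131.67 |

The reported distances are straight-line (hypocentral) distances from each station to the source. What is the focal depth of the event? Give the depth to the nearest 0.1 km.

18.6 km

Each station gives a sphere (x−x_i)² + (y−y_i)² + z² = d_i² (stations at z=0).
Subtracting the Site 1 sphere from Site 2 and Site 3: z² cancels, leaving linear equations in x and y:
217.4 x + 552.4 y = -25308.60
196.6 x + 178.0 y = -2016.96
Solving: x ≈ 48.506, y ≈ -64.905 km (keep extra digits for the depth step; rounded: 48.5, -64.9).
Then from the Site 1 sphere: z² = 61.97² − (x − 49.8)² − (y + 124.0)² with x = 48.506, y = -64.905, so z ≈ 18.611 ≈ 18.6 km.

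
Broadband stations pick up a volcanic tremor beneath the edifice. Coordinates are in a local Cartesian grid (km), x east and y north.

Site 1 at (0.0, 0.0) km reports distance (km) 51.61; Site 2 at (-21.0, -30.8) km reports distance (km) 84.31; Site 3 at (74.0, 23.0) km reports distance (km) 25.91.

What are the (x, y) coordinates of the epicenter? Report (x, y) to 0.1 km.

Circle about each station: x² + y² = 51.61²; (x + 21.0)² + (y + 30.8)² = 84.31²; (x − 74.0)² + (y − 23.0)² = 25.91².
Subtracting the Site 1 equation from the Site 2 and Site 3 equations removes the quadratic terms:
-42.0 x − 61.6 y = -3054.94
148.0 x + 46.0 y = 7997.26
Solving the 2×2 system: x ≈ 49.0, y ≈ 16.2 km.
Check against Site 1 (with the unrounded x, y): √(x²+y²) = 51.61 ≈ 51.61 km. ✓

x ≈ 49.0 km, y ≈ 16.2 km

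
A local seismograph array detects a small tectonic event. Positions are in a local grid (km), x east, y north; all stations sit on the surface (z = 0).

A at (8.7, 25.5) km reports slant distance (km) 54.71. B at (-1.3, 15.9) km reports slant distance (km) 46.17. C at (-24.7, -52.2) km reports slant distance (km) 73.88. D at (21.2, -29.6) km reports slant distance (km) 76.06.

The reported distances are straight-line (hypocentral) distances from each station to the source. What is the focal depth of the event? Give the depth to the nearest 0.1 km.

Each station gives a sphere (x−x_i)² + (y−y_i)² + z² = d_i² (stations at z=0).
Subtracting the A sphere from B and C: z² cancels, leaving linear equations in x and y:
-20.0 x − 19.2 y = 390.08
-66.8 x − 155.4 y = 143.92
Solving: x ≈ -31.693, y ≈ 12.698 km (keep extra digits for the depth step; rounded: -31.7, 12.7).
Then from the A sphere: z² = 54.71² − (x − 8.7)² − (y − 25.5)² with x = -31.693, y = 12.698, so z ≈ 34.608 ≈ 34.6 km.
Check against D (with the unrounded solution): distance 76.06 ≈ 76.06 km. ✓

34.6 km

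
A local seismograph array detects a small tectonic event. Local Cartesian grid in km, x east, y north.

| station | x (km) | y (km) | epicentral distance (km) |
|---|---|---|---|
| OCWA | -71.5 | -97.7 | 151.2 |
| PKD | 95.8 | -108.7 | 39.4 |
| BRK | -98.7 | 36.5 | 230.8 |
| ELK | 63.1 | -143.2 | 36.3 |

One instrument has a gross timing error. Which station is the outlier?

PKD

Solve using three stations at a time. Using OCWA, BRK, ELK (subtract circle equations pairwise → linear system) gives (x, y) ≈ (79.2, -110.6).
Distances from that point to each station vs reported:
  OCWA: calculated 151.2 vs reported 151.2 → residual 0.0 km
  PKD: calculated 16.7 vs reported 39.4 → residual 22.7 km
  BRK: calculated 230.8 vs reported 230.8 → residual 0.0 km
  ELK: calculated 36.3 vs reported 36.3 → residual 0.0 km
OCWA, BRK, ELK are mutually consistent (residuals ≈ 0); PKD is off by 22.7 km.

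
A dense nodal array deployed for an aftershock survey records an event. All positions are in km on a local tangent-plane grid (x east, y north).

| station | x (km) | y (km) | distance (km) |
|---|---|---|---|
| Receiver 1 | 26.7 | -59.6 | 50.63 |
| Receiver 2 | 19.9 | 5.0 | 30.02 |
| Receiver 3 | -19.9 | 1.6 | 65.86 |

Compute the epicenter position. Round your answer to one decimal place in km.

x ≈ 44.5 km, y ≈ -12.2 km

Circle about each station: (x − 26.7)² + (y + 59.6)² = 50.63²; (x − 19.9)² + (y − 5.0)² = 30.02²; (x + 19.9)² + (y − 1.6)² = 65.86².
Subtracting the Receiver 1 equation from the Receiver 2 and Receiver 3 equations removes the quadratic terms:
-13.6 x + 129.2 y = -2181.84
-93.2 x + 122.4 y = -5640.62
Solving the 2×2 system: x ≈ 44.5, y ≈ -12.2 km.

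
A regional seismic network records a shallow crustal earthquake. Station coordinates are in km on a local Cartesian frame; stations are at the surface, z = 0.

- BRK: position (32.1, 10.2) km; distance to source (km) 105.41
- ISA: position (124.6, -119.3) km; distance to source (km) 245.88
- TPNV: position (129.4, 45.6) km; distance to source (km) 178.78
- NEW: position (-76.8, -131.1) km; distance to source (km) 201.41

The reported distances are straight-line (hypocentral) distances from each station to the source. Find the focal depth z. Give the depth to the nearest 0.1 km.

depth ≈ 67.3 km

Each station gives a sphere (x−x_i)² + (y−y_i)² + z² = d_i² (stations at z=0).
Subtracting the BRK sphere from ISA and TPNV: z² cancels, leaving linear equations in x and y:
185.0 x − 259.0 y = -20722.51
194.6 x + 70.8 y = -3161.75
Solving: x ≈ -36.001, y ≈ 54.295 km (keep extra digits for the depth step; rounded: -36.0, 54.3).
Then from the BRK sphere: z² = 105.41² − (x − 32.1)² − (y − 10.2)² with x = -36.001, y = 54.295, so z ≈ 67.299 ≈ 67.3 km.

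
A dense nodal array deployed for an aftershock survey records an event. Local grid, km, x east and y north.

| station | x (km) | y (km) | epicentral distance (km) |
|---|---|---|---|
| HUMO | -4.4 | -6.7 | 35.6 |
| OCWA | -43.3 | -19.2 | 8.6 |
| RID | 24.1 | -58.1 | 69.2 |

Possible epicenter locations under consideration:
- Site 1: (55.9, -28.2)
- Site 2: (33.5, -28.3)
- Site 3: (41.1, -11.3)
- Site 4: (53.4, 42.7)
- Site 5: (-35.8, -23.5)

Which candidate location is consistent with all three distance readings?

Site 5

For each candidate, compare |candidate − station| to the reported distance:
Site 1: residuals HUMO 28.4, OCWA 91.0, RID 25.6 → max 91.0 km
Site 2: residuals HUMO 8.0, OCWA 68.7, RID 38.0 → max 68.7 km
Site 3: residuals HUMO 10.1, OCWA 76.2, RID 19.4 → max 76.2 km
Site 4: residuals HUMO 40.4, OCWA 106.2, RID 35.8 → max 106.2 km
Site 5: residuals HUMO 0.0, OCWA 0.0, RID 0.0 → max 0.0 km
Only Site 5 has all residuals ≈ 0.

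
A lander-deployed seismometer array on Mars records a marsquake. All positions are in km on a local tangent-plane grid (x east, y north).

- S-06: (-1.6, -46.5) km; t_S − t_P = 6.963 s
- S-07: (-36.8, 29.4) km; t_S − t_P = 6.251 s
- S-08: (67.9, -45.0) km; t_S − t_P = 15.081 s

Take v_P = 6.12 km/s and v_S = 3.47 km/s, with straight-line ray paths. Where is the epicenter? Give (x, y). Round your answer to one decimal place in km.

(-50.1, -18.9)

Distance from S−P lag: d = Δt · v_P v_S / (v_P − v_S) = Δt · (6.12·3.47)/(6.12−3.47) ≈ 8.0137·Δt.
So d_S-06 = 55.80, d_S-07 = 50.09, d_S-08 = 120.86 km.
Circle about each station: (x + 1.6)² + (y + 46.5)² = 55.80²; (x + 36.8)² + (y − 29.4)² = 50.09²; (x − 67.9)² + (y + 45.0)² = 120.86².
Subtracting pairs of circle equations eliminates x²+y² and gives linear equations (the radical axes):
-70.4 x + 151.8 y = 658.42
139.0 x + 3.0 y = -7022.90
Solving the 2×2 system: x ≈ -50.1, y ≈ -18.9 km.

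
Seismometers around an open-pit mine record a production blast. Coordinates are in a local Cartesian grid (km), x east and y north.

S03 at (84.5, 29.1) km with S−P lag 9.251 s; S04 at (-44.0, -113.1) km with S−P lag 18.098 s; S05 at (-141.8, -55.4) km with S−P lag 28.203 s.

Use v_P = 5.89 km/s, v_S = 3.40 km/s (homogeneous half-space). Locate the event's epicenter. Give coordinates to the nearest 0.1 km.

Distance from S−P lag: d = Δt · v_P v_S / (v_P − v_S) = Δt · (5.89·3.40)/(5.89−3.40) ≈ 8.0426·Δt.
So d_S03 = 74.40, d_S04 = 145.55, d_S05 = 226.82 km.
Circle about each station: (x − 84.5)² + (y − 29.1)² = 74.40²; (x + 44.0)² + (y + 113.1)² = 145.55²; (x + 141.8)² + (y + 55.4)² = 226.82².
Subtracting the S03 equation from the S04 and S05 equations removes the quadratic terms:
-257.0 x − 284.4 y = -8908.89
-452.6 x − 169.0 y = -30722.61
Solving the 2×2 system: x ≈ 84.8, y ≈ -45.3 km.
Check against S03 (with the unrounded x, y): √((x − 84.5)²+(y − 29.1)²) = 74.40 ≈ 74.40 km. ✓

84.8 km east, -45.3 km north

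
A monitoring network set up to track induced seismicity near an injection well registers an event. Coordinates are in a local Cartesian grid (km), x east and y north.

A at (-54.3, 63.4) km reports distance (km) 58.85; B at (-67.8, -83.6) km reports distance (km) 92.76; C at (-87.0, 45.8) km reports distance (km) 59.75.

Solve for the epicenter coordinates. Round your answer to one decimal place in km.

-42.7 km east, 5.7 km north

Circle about each station: (x + 54.3)² + (y − 63.4)² = 58.85²; (x + 67.8)² + (y + 83.6)² = 92.76²; (x + 87.0)² + (y − 45.8)² = 59.75².
Subtracting pairs of circle equations eliminates x²+y² and gives linear equations (the radical axes):
-27.0 x − 294.0 y = -523.35
-65.4 x − 35.2 y = 2591.85
Solving the 2×2 system: x ≈ -42.7, y ≈ 5.7 km.
Check against A (with the unrounded x, y): √((x + 54.3)²+(y − 63.4)²) = 58.85 ≈ 58.85 km. ✓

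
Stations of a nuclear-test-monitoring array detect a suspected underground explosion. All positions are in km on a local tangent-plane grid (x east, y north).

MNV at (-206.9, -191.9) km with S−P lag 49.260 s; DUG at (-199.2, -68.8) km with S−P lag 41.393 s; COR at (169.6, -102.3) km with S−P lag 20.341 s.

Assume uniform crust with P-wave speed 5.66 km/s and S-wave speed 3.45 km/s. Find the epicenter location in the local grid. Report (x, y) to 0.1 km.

Distance from S−P lag: d = Δt · v_P v_S / (v_P − v_S) = Δt · (5.66·3.45)/(5.66−3.45) ≈ 8.8357·Δt.
So d_MNV = 435.25, d_DUG = 365.74, d_COR = 179.73 km.
Circle about each station: (x + 206.9)² + (y + 191.9)² = 435.25²; (x + 199.2)² + (y + 68.8)² = 365.74²; (x − 169.6)² + (y + 102.3)² = 179.73².
Subtracting the MNV equation from the DUG and COR equations removes the quadratic terms:
15.4 x + 246.2 y = 20457.67
753.0 x + 179.2 y = 116735.92
Solving the 2×2 system: x ≈ 137.3, y ≈ 74.5 km.
Check against MNV (with the unrounded x, y): √((x + 206.9)²+(y + 191.9)²) = 435.25 ≈ 435.25 km. ✓

x ≈ 137.3 km, y ≈ 74.5 km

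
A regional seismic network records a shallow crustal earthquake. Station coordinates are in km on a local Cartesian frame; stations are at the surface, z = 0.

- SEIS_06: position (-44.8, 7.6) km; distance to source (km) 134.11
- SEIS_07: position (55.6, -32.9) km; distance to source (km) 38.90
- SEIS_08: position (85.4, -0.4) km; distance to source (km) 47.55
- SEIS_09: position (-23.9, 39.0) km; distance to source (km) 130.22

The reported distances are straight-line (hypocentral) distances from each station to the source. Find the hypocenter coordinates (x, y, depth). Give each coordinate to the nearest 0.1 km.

Each station gives a sphere (x−x_i)² + (y−y_i)² + z² = d_i² (stations at z=0).
Subtracting the SEIS_06 sphere from SEIS_07 and SEIS_08: z² cancels, leaving linear equations in x and y:
200.8 x − 81.0 y = 18581.25
260.4 x − 16.0 y = 20953.01
Solving: x ≈ 78.296, y ≈ -35.302 km (keep extra digits for the depth step; rounded: 78.3, -35.3).
Then from the SEIS_06 sphere: z² = 134.11² − (x + 44.8)² − (y − 7.6)² with x = 78.296, y = -35.302, so z ≈ 31.501 ≈ 31.5 km.

(78.3, -35.3, 31.5)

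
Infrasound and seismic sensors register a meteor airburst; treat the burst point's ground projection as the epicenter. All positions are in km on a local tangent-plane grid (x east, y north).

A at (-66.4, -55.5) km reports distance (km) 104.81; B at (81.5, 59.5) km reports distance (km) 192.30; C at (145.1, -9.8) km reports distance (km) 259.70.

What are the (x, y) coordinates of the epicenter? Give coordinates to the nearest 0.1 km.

-109.8 km east, 39.9 km north

Circle about each station: (x + 66.4)² + (y + 55.5)² = 104.81²; (x − 81.5)² + (y − 59.5)² = 192.30²; (x − 145.1)² + (y + 9.8)² = 259.70².
Subtracting the A equation from the B and C equations removes the quadratic terms:
295.8 x + 230.0 y = -23300.86
423.0 x + 91.4 y = -42798.11
Solving the 2×2 system: x ≈ -109.8, y ≈ 39.9 km.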